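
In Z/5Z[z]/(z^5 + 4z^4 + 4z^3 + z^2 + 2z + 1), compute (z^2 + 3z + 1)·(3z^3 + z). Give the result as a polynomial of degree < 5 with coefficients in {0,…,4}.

2z^4 + 2z^3 + 2

Multiply in Z/5Z[z]: (z^2 + 3z + 1)·(3z^3 + z) = 3z^5 + 4z^4 + 4z^3 + 3z^2 + z.
Reduce using z^5 ≡ z^4 + z^3 + 4z^2 + 3z + 4 (mod z^5 + 4z^4 + 4z^3 + z^2 + 2z + 1).
Reduced: 2z^4 + 2z^3 + 2.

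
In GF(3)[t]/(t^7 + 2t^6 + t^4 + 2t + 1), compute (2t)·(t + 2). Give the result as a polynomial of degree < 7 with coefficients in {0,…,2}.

2t^2 + t

Multiply in GF(3)[t]: (2t)·(t + 2) = 2t^2 + t.
Reduced: 2t^2 + t.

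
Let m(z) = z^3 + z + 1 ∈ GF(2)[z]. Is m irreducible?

Check for roots in GF(2): m(0) = 1; m(1) = 1.
No roots. A degree-3 polynomial over a field with no linear factor is irreducible.

Yes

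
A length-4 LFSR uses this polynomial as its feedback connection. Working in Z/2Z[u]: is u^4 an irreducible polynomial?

Write P(u) = u^4.
Check for roots in Z/2Z: P(0) = 0 → root; P(1) = 1.
P(0) = 0, so (u) divides P(u); P is reducible.

No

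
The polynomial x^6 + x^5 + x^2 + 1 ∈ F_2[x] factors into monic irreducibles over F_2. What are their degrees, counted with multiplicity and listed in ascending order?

Write g(x) = x^6 + x^5 + x^2 + 1.
Roots in F_2: g(0) = 1; g(1) = 0 → root.
Linear factors from roots: (x + 1).
Complete factorization: g(x) = (x + 1)·(x^2 + x + 1)·(x^3 + x^2 + 1).
Factor degrees with multiplicity: 1 + 2 + 3 = 6.

1, 2, 3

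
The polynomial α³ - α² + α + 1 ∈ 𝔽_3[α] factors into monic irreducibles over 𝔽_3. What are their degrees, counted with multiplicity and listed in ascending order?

Write f(α) = α³ - α² + α + 1.
Roots in 𝔽_3: f(0) = 1; f(1) = 2; f(2) = 1.
Complete factorization: f(α) = (α³ - α² + α + 1).
Factor degrees with multiplicity: 3 = 3.

3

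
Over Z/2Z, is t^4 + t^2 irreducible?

Write P(t) = t^4 + t^2.
Check for roots in Z/2Z: P(0) = 0 → root; P(1) = 0 → root.
P(0) = 0, so (t) divides P(t); P is reducible.

No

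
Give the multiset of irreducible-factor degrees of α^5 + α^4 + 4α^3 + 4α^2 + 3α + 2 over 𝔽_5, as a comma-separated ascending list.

Write f(α) = α^5 + α^4 + 4α^3 + 4α^2 + 3α + 2.
Roots in 𝔽_5: f(0) = 2; f(1) = 0 → root; f(2) = 4; f(3) = 4; f(4) = 4.
Linear factors from roots: (α + 4).
Complete factorization: f(α) = (α + 4)·(α^2 + 3α + 3)·(α^2 + 4α + 1).
Factor degrees with multiplicity: 1 + 2 + 2 = 5.

1, 2, 2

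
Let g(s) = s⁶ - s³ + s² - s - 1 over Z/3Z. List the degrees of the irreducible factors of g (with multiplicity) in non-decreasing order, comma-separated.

1, 1, 2, 2

Roots in Z/3Z: g(0) = 2; g(1) = 2; g(2) = 0 → root.
Linear factors from roots: (s + 1).
Complete factorization: g(s) = (s + 1)^2·(s² + 1)·(s² + s - 1).
Factor degrees with multiplicity: 1 + 1 + 2 + 2 = 6.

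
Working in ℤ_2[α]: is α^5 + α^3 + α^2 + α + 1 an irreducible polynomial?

Write h(α) = α^5 + α^3 + α^2 + α + 1.
Check for roots in ℤ_2: h(0) = 1; h(1) = 1.
No roots, so no linear factors.
Monic irreducibles of degree 2 over GF(2): α^2 + α + 1.
None of them divide h (all give nonzero remainder).
No irreducible factor of degree ≤ 2 exists, so h is irreducible over GF(2).

Yes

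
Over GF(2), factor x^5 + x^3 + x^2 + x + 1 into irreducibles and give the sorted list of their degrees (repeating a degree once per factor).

5

Write f(x) = x^5 + x^3 + x^2 + x + 1.
Roots in GF(2): f(0) = 1; f(1) = 1.
Complete factorization: f(x) = (x^5 + x^3 + x^2 + x + 1).
Factor degrees with multiplicity: 5 = 5.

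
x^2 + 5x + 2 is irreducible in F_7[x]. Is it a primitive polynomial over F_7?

No

Write f(x) = x^2 + 5x + 2.
|GF(7^2)^×| = 7^2 − 1 = 48. Prime factorization: 48 = 2^4·3.
f is primitive ⇔ x has order 48 in GF(7)[x]/(f), i.e. x^(48/q) ≠ 1 for each prime q | 48.
x^(24) mod f = 1
x^(16) mod f = 4.
Since x^(24) = 1, the order of x divides 24 < 48; not primitive.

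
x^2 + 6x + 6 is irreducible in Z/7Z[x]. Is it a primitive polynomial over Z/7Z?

No

Write f(x) = x^2 + 6x + 6.
|GF(7^2)^×| = 7^2 − 1 = 48. Prime factorization: 48 = 2^4·3.
f is primitive ⇔ x has order 48 in GF(7)[x]/(f), i.e. x^(48/q) ≠ 1 for each prime q | 48.
x^(24) mod f = 6.
x^(16) mod f = 1
Since x^(16) = 1, the order of x divides 16 < 48; not primitive.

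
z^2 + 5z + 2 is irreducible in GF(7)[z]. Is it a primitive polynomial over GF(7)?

Write f(z) = z^2 + 5z + 2.
|GF(7^2)^×| = 7^2 − 1 = 48. Prime factorization: 48 = 2^4·3.
f is primitive ⇔ z has order 48 in GF(7)[z]/(f), i.e. z^(48/q) ≠ 1 for each prime q | 48.
z^(24) mod f = 1
z^(16) mod f = 4.
Since z^(24) = 1, the order of z divides 24 < 48; not primitive.

No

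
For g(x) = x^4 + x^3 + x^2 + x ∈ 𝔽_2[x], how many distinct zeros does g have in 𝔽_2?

Evaluate at each of the 2 elements of 𝔽_2:
g(0) = 0 → root; g(1) = 0 → root.
Roots: {0, 1}.

2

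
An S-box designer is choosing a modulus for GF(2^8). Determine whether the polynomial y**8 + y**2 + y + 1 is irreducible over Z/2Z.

Write h(y) = y**8 + y**2 + y + 1.
Check for roots in Z/2Z: h(0) = 1; h(1) = 0 → root.
h(1) = 0, so (y − 1) divides h(y); h is reducible.

No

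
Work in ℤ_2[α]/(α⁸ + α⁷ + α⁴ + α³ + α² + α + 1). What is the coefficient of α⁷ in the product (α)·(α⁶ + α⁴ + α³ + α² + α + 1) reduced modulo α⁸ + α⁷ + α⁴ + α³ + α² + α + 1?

Multiply in ℤ_2[α]: (α)·(α⁶ + α⁴ + α³ + α² + α + 1) = α⁷ + α⁵ + α⁴ + α³ + α² + α.
Reduced: α⁷ + α⁵ + α⁴ + α³ + α² + α.

1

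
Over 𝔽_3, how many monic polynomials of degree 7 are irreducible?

By the necklace-counting formula, N_3(7) = (1/7) Σ_{d|7} μ(7/d)·3^d.
Divisors of 7: 1, 7; μ(7/d) for each: -1, 1.
Σ = − 3^1 + 3^7 = 2184.
N = 2184/7 = 312.

312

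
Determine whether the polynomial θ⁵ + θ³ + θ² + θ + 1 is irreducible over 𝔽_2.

Write m(θ) = θ⁵ + θ³ + θ² + θ + 1.
Check for roots in 𝔽_2: m(0) = 1; m(1) = 1.
No roots, so no linear factors.
Monic irreducibles of degree 2 over GF(2): θ² + θ + 1.
None of them divide m (all give nonzero remainder).
No irreducible factor of degree ≤ 2 exists, so m is irreducible over GF(2).

Yes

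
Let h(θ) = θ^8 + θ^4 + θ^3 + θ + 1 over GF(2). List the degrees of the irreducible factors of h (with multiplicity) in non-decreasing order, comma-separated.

8

Roots in GF(2): h(0) = 1; h(1) = 1.
Complete factorization: h(θ) = (θ^8 + θ^4 + θ^3 + θ + 1).
Factor degrees with multiplicity: 8 = 8.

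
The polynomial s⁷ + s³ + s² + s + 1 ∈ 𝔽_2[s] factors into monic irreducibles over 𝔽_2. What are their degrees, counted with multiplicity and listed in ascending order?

Write g(s) = s⁷ + s³ + s² + s + 1.
Roots in 𝔽_2: g(0) = 1; g(1) = 1.
Complete factorization: g(s) = (s⁷ + s³ + s² + s + 1).
Factor degrees with multiplicity: 7 = 7.

7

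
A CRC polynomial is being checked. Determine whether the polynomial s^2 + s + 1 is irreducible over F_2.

Yes

Write P(s) = s^2 + s + 1.
Check for roots in F_2: P(0) = 1; P(1) = 1.
No roots. A degree-2 polynomial over a field with no linear factor is irreducible.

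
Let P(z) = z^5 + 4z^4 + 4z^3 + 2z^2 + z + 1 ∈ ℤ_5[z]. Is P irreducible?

Yes

Check for roots in ℤ_5: P(0) = 1; P(1) = 3; P(2) = 4; P(3) = 2; P(4) = 1.
No roots, so no linear factors.
Degree-2 irreducible divisors: test the 10 monic irreducibles of degree 2 over GF(5).
None of them divide P (all give nonzero remainder).
No irreducible factor of degree ≤ 2 exists, so P is irreducible over GF(5).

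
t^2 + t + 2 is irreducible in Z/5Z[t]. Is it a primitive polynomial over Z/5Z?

Write f(t) = t^2 + t + 2.
|GF(5^2)^×| = 5^2 − 1 = 24. Prime factorization: 24 = 2^3·3.
f is primitive ⇔ t has order 24 in GF(5)[t]/(f), i.e. t^(24/q) ≠ 1 for each prime q | 24.
t^(12) mod f = 4.
t^(8) mod f = 3t + 1.
None equal 1, so t has full order 24; f is primitive.

Yes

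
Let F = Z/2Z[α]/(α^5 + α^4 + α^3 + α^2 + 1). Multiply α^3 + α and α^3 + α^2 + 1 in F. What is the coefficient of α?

Multiply in Z/2Z[α]: (α^3 + α)·(α^3 + α^2 + 1) = α^6 + α^5 + α^4 + α.
Reduce using α^5 ≡ α^4 + α^3 + α^2 + 1 (mod α^5 + α^4 + α^3 + α^2 + 1).
Reduced: α^3.

0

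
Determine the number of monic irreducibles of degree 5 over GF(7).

3360

Gauss's count: N_{7}(5) = (1/5) Σ_{d|5} μ(5/d)·7^d.
Divisors of 5: 1, 5; μ(5/d) for each: -1, 1.
Σ = − 7^1 + 7^5 = 16800.
N = 16800/5 = 3360.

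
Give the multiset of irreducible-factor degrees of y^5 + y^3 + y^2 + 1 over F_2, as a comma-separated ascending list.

Write f(y) = y^5 + y^3 + y^2 + 1.
Roots in F_2: f(0) = 1; f(1) = 0 → root.
Linear factors from roots: (y + 1).
Complete factorization: f(y) = (y + 1)^3·(y^2 + y + 1).
Factor degrees with multiplicity: 1 + 1 + 1 + 2 = 5.

1, 1, 1, 2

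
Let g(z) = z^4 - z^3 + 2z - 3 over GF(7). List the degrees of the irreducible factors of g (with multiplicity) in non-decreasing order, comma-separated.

Complete factorization: g(z) = (z^4 - z^3 + 2z - 3).
Factor degrees with multiplicity: 4 = 4.

4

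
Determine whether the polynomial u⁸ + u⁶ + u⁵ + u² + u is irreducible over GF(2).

Write m(u) = u⁸ + u⁶ + u⁵ + u² + u.
Check for roots in GF(2): m(0) = 0 → root; m(1) = 1.
m(0) = 0, so (u) divides m(u); m is reducible.

No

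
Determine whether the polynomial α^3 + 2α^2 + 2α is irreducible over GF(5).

Write g(α) = α^3 + 2α^2 + 2α.
Check for roots in GF(5): g(0) = 0 → root; g(1) = 0 → root; g(2) = 0 → root; g(3) = 1; g(4) = 4.
g(0) = 0, so (α) divides g(α); g is reducible.

No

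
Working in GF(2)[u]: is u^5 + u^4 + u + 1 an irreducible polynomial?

Write h(u) = u^5 + u^4 + u + 1.
Check for roots in GF(2): h(0) = 1; h(1) = 0 → root.
h(1) = 0, so (u − 1) divides h(u); h is reducible.

No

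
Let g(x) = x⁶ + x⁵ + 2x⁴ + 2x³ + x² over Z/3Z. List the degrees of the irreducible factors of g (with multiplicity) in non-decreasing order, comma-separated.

1, 1, 2, 2

Roots in Z/3Z: g(0) = 0 → root; g(1) = 1; g(2) = 1.
Linear factors from roots: (x).
Complete factorization: g(x) = (x)^2·(x² + 2x + 2)^2.
Factor degrees with multiplicity: 1 + 1 + 2 + 2 = 6.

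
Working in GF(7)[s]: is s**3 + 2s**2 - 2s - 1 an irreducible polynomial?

Write f(s) = s**3 + 2s**2 - 2s - 1.
Check for roots in GF(7): f(0) = 6; f(1) = 0 → root; f(2) = 4; f(3) = 3; f(4) = 3; f(5) = 3; f(6) = 2.
f(1) = 0, so (s − 1) divides f(s); f is reducible.

No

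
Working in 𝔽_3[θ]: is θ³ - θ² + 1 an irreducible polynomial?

Yes

Write g(θ) = θ³ - θ² + 1.
Check for roots in 𝔽_3: g(0) = 1; g(1) = 1; g(2) = 2.
No roots. A degree-3 polynomial over a field with no linear factor is irreducible.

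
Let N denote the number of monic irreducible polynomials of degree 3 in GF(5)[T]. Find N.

40

The number of monic irreducibles of degree 3 over GF(5) is (1/3)·Σ_{d∣3} μ(3/d) 5^d.
Divisors of 3: 1, 3; μ(3/d) for each: -1, 1.
Σ = − 5^1 + 5^3 = 120.
N = 120/3 = 40.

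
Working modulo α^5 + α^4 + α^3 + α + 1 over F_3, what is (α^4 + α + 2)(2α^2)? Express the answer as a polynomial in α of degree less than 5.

Multiply in F_3[α]: (α^4 + α + 2)·(2α^2) = 2α^6 + 2α^3 + α^2.
Reduce using α^5 ≡ 2α^4 + 2α^3 + 2α + 2 (mod α^5 + α^4 + α^3 + α + 1).
Reduced: α^3 + 2α^2 + 2.

α^3 + 2α^2 + 2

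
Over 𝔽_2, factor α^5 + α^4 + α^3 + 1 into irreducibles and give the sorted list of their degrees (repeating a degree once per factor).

1, 1, 3

Write h(α) = α^5 + α^4 + α^3 + 1.
Roots in 𝔽_2: h(0) = 1; h(1) = 0 → root.
Linear factors from roots: (α + 1).
Complete factorization: h(α) = (α + 1)^2·(α^3 + α^2 + 1).
Factor degrees with multiplicity: 1 + 1 + 3 = 5.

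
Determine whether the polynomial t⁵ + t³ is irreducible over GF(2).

No

Write f(t) = t⁵ + t³.
Check for roots in GF(2): f(0) = 0 → root; f(1) = 0 → root.
f(0) = 0, so (t) divides f(t); f is reducible.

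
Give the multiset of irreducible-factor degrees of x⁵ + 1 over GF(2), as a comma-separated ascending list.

Write f(x) = x⁵ + 1.
Roots in GF(2): f(0) = 1; f(1) = 0 → root.
Linear factors from roots: (x + 1).
Complete factorization: f(x) = (x + 1)·(x⁴ + x³ + x² + x + 1).
Factor degrees with multiplicity: 1 + 4 = 5.

1, 4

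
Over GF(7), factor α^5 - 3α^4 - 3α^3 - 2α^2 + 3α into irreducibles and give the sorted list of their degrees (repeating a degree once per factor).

Write h(α) = α^5 - 3α^4 - 3α^3 - 2α^2 + 3α.
Linear factors from roots: (α), (α - 2), (α + 2).
Complete factorization: h(α) = (α)·(α + 2)·(α - 2)·(α^2 - 3α + 1).
Factor degrees with multiplicity: 1 + 1 + 1 + 2 = 5.

1, 1, 1, 2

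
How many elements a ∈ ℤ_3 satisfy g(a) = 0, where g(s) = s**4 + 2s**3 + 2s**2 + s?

Evaluate at each of the 3 elements of ℤ_3:
g(0) = 0 → root; g(1) = 0 → root; g(2) = 0 → root.
Roots: {0, 1, 2}.

3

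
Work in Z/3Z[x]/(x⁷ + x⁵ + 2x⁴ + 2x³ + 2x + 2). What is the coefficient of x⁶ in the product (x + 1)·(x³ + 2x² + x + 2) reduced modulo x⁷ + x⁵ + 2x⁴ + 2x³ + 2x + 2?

0

Multiply in Z/3Z[x]: (x + 1)·(x³ + 2x² + x + 2) = x⁴ + 2.
Reduced: x⁴ + 2.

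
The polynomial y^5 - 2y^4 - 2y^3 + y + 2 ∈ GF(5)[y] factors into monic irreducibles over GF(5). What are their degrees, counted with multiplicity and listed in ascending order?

Write f(y) = y^5 - 2y^4 - 2y^3 + y + 2.
Roots in GF(5): f(0) = 2; f(1) = 0 → root; f(2) = 3; f(3) = 2; f(4) = 0 → root.
Linear factors from roots: (y - 1), (y + 1).
Complete factorization: f(y) = (y + 1)·(y - 1)·(y^3 - 2y^2 - y - 2).
Factor degrees with multiplicity: 1 + 1 + 3 = 5.

1, 1, 3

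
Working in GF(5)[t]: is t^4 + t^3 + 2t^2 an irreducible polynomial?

Write g(t) = t^4 + t^3 + 2t^2.
Check for roots in GF(5): g(0) = 0 → root; g(1) = 4; g(2) = 2; g(3) = 1; g(4) = 2.
g(0) = 0, so (t) divides g(t); g is reducible.

No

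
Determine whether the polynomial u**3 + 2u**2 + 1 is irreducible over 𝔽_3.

Write m(u) = u**3 + 2u**2 + 1.
Check for roots in 𝔽_3: m(0) = 1; m(1) = 1; m(2) = 2.
No roots. A degree-3 polynomial over a field with no linear factor is irreducible.

Yes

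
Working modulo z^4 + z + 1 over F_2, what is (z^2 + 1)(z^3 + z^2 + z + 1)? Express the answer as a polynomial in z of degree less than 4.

Multiply in F_2[z]: (z^2 + 1)·(z^3 + z^2 + z + 1) = z^5 + z^4 + z + 1.
Reduce using z^4 ≡ z + 1 (mod z^4 + z + 1).
Reduced: z^2 + z.

z^2 + z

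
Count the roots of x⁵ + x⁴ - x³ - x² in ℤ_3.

Write P(x) = x⁵ + x⁴ - x³ - x².
Evaluate at each of the 3 elements of ℤ_3:
P(0) = 0 → root; P(1) = 0 → root; P(2) = 0 → root.
Roots: {0, 1, 2}.

3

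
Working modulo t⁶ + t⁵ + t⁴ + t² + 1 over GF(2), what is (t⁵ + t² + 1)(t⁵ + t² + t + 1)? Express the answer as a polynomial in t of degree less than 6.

Multiply in GF(2)[t]: (t⁵ + t² + 1)·(t⁵ + t² + t + 1) = t¹⁰ + t⁶ + t⁴ + t³ + t + 1.
Reduce using t⁶ ≡ t⁵ + t⁴ + t² + 1 (mod t⁶ + t⁵ + t⁴ + t² + 1).
Reduced: t⁵ + t⁴ + t³ + t².

t^5 + t^4 + t^3 + t^2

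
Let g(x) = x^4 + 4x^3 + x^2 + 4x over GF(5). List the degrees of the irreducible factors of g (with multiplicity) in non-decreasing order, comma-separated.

Roots in GF(5): g(0) = 0 → root; g(1) = 0 → root; g(2) = 0 → root; g(3) = 0 → root; g(4) = 4.
Linear factors from roots: (x), (x + 4), (x + 3), (x + 2).
Complete factorization: g(x) = (x)·(x + 2)·(x + 3)·(x + 4).
Factor degrees with multiplicity: 1 + 1 + 1 + 1 = 4.

1, 1, 1, 1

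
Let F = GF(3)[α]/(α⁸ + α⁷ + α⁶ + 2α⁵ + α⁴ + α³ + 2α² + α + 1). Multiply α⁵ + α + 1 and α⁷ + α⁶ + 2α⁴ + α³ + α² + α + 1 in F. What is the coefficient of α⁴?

2

Multiply in GF(3)[α]: (α⁵ + α + 1)·(α⁷ + α⁶ + 2α⁴ + α³ + α² + α + 1) = α¹² + α¹¹ + 2α⁹ + 2α⁸ + 2α⁶ + 2α³ + 2α² + 2α + 1.
Reduce using α⁸ ≡ 2α⁷ + 2α⁶ + α⁵ + 2α⁴ + 2α³ + α² + 2α + 2 (mod α⁸ + α⁷ + α⁶ + 2α⁵ + α⁴ + α³ + 2α² + α + 1).
Reduced: 2α⁷ + α⁶ + 2α⁴.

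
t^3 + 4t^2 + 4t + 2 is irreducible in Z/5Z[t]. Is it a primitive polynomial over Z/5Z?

Yes

Write f(t) = t^3 + 4t^2 + 4t + 2.
|GF(5^3)^×| = 5^3 − 1 = 124. Prime factorization: 124 = 2^2·31.
f is primitive ⇔ t has order 124 in GF(5)[t]/(f), i.e. t^(124/q) ≠ 1 for each prime q | 124.
t^(62) mod f = 4.
t^(4) mod f = 2t^2 + 4t + 3.
None equal 1, so t has full order 124; f is primitive.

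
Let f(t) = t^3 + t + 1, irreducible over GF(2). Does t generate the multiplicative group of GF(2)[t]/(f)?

Yes

|GF(2^3)^×| = 2^3 − 1 = 7. Prime factorization: 7 = 7.
f is primitive ⇔ t has order 7 in GF(2)[t]/(f), i.e. t^(7/q) ≠ 1 for each prime q | 7.
t^(1) mod f = t.
None equal 1, so t has full order 7; f is primitive.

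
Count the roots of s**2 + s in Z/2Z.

Write f(s) = s**2 + s.
Evaluate at each of the 2 elements of Z/2Z:
f(0) = 0 → root; f(1) = 0 → root.
Roots: {0, 1}.

2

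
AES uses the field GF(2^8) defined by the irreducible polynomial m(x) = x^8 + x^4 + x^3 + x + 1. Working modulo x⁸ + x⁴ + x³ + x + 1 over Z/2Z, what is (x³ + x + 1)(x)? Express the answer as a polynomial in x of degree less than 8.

x^4 + x^2 + x

Multiply in Z/2Z[x]: (x³ + x + 1)·(x) = x⁴ + x² + x.
Reduced: x⁴ + x² + x.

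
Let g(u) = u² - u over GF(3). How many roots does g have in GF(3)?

Evaluate at each of the 3 elements of GF(3):
g(0) = 0 → root; g(1) = 0 → root; g(2) = 2.
Roots: {0, 1}.

2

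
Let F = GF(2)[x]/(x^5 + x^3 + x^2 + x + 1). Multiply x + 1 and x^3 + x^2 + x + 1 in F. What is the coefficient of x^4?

Multiply in GF(2)[x]: (x + 1)·(x^3 + x^2 + x + 1) = x^4 + 1.
Reduced: x^4 + 1.

1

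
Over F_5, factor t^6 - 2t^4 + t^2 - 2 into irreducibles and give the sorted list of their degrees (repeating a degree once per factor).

2, 2, 2

Write h(t) = t^6 - 2t^4 + t^2 - 2.
Roots in F_5: h(0) = 3; h(1) = 3; h(2) = 4; h(3) = 4; h(4) = 3.
Complete factorization: h(t) = (t^2 + 2)·(t^2 - 2)^2.
Factor degrees with multiplicity: 2 + 2 + 2 = 6.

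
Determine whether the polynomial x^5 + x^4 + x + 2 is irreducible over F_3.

Yes

Write f(x) = x^5 + x^4 + x + 2.
Check for roots in F_3: f(0) = 2; f(1) = 2; f(2) = 1.
No roots, so no linear factors.
Monic irreducibles of degree 2 over GF(3): x^2 + 1, x^2 + x + 2, x^2 + 2x + 2.
None of them divide f (all give nonzero remainder).
No irreducible factor of degree ≤ 2 exists, so f is irreducible over GF(3).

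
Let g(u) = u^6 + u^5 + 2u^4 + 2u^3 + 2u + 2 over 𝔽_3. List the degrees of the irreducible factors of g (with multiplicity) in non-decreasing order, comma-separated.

1, 2, 3

Roots in 𝔽_3: g(0) = 2; g(1) = 1; g(2) = 0 → root.
Linear factors from roots: (u + 1).
Complete factorization: g(u) = (u + 1)·(u^2 + u + 2)·(u^3 + 2u^2 + u + 1).
Factor degrees with multiplicity: 1 + 2 + 3 = 6.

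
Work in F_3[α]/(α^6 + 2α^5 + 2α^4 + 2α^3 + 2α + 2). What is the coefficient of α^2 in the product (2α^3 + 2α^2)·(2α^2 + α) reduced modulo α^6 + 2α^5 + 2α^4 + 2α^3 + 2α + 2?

0

Multiply in F_3[α]: (2α^3 + 2α^2)·(2α^2 + α) = α^5 + 2α^3.
Reduced: α^5 + 2α^3.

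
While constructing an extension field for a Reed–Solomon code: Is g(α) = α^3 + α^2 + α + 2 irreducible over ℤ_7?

Yes

Check for roots in ℤ_7: g(0) = 2; g(1) = 5; g(2) = 2; g(3) = 6; g(4) = 2; g(5) = 3; g(6) = 1.
No roots. A degree-3 polynomial over a field with no linear factor is irreducible.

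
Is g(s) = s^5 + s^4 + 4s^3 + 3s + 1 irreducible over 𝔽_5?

Check for roots in 𝔽_5: g(0) = 1; g(1) = 0 → root; g(2) = 2; g(3) = 2; g(4) = 4.
g(1) = 0, so (s − 1) divides g(s); g is reducible.

No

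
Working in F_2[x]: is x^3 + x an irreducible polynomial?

Write P(x) = x^3 + x.
Check for roots in F_2: P(0) = 0 → root; P(1) = 0 → root.
P(0) = 0, so (x) divides P(x); P is reducible.

No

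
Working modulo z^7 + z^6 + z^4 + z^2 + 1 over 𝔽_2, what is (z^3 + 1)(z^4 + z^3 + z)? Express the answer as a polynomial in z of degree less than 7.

z^4 + z^3 + z^2 + z + 1

Multiply in 𝔽_2[z]: (z^3 + 1)·(z^4 + z^3 + z) = z^7 + z^6 + z^3 + z.
Reduce using z^7 ≡ z^6 + z^4 + z^2 + 1 (mod z^7 + z^6 + z^4 + z^2 + 1).
Reduced: z^4 + z^3 + z^2 + z + 1.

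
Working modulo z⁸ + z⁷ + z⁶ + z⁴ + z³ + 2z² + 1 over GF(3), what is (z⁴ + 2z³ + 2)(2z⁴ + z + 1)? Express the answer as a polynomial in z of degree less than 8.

2z^7 + z^6 + z^5 + 2z^4 + 2z^2 + 2z

Multiply in GF(3)[z]: (z⁴ + 2z³ + 2)·(2z⁴ + z + 1) = 2z⁸ + z⁷ + z⁵ + z⁴ + 2z³ + 2z + 2.
Reduce using z⁸ ≡ 2z⁷ + 2z⁶ + 2z⁴ + 2z³ + z² + 2 (mod z⁸ + z⁷ + z⁶ + z⁴ + z³ + 2z² + 1).
Reduced: 2z⁷ + z⁶ + z⁵ + 2z⁴ + 2z² + 2z.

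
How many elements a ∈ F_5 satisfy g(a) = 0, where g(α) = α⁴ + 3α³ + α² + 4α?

2

Evaluate at each of the 5 elements of F_5:
g(0) = 0 → root; g(1) = 4; g(2) = 2; g(3) = 3; g(4) = 0 → root.
Roots: {0, 4}.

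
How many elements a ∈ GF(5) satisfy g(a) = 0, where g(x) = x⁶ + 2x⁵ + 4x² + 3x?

5

Evaluate at each of the 5 elements of GF(5):
g(0) = 0 → root; g(1) = 0 → root; g(2) = 0 → root; g(3) = 0 → root; g(4) = 0 → root.
Roots: {0, 1, 2, 3, 4}.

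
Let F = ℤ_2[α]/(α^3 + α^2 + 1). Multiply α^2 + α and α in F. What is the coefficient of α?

0

Multiply in ℤ_2[α]: (α^2 + α)·(α) = α^3 + α^2.
Reduce using α^3 ≡ α^2 + 1 (mod α^3 + α^2 + 1).
Reduced: 1.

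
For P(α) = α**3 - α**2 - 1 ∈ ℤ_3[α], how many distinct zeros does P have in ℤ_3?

Evaluate at each of the 3 elements of ℤ_3:
P(0) = 2; P(1) = 2; P(2) = 0 → root.
Roots: {2}.

1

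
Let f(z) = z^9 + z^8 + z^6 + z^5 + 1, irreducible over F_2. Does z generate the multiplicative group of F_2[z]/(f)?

Yes

|GF(2^9)^×| = 2^9 − 1 = 511. Prime factorization: 511 = 7·73.
f is primitive ⇔ z has order 511 in GF(2)[z]/(f), i.e. z^(511/q) ≠ 1 for each prime q | 511.
z^(73) mod f = z^8 + z^5 + z^2 + 1.
z^(7) mod f = z^7.
None equal 1, so z has full order 511; f is primitive.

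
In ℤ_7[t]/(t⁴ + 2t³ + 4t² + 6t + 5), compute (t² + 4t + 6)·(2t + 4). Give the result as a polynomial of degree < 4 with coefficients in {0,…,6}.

Multiply in ℤ_7[t]: (t² + 4t + 6)·(2t + 4) = 2t³ + 5t² + 3.
Reduced: 2t³ + 5t² + 3.

2t^3 + 5t^2 + 3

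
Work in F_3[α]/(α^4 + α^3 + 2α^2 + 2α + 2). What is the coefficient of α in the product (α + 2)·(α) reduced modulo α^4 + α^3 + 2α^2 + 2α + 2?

2

Multiply in F_3[α]: (α + 2)·(α) = α^2 + 2α.
Reduced: α^2 + 2α.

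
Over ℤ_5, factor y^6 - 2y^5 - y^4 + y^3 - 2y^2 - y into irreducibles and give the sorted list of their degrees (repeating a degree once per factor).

1, 1, 2, 2

Write h(y) = y^6 - 2y^5 - y^4 + y^3 - 2y^2 - y.
Roots in ℤ_5: h(0) = 0 → root; h(1) = 1; h(2) = 2; h(3) = 3; h(4) = 0 → root.
Linear factors from roots: (y), (y + 1).
Complete factorization: h(y) = (y)·(y + 1)·(y^2 - 2y - 1)·(y^2 - y + 1).
Factor degrees with multiplicity: 1 + 1 + 2 + 2 = 6.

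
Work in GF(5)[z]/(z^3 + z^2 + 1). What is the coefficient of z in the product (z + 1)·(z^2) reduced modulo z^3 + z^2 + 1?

Multiply in GF(5)[z]: (z + 1)·(z^2) = z^3 + z^2.
Reduce using z^3 ≡ 4z^2 + 4 (mod z^3 + z^2 + 1).
Reduced: 4.

0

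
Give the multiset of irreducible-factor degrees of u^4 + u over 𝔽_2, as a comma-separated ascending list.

1, 1, 2

Write f(u) = u^4 + u.
Roots in 𝔽_2: f(0) = 0 → root; f(1) = 0 → root.
Linear factors from roots: (u), (u + 1).
Complete factorization: f(u) = (u)·(u + 1)·(u^2 + u + 1).
Factor degrees with multiplicity: 1 + 1 + 2 = 4.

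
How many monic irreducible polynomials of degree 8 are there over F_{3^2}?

5380020

Gauss's count: N_{9}(8) = (1/8) Σ_{d|8} μ(8/d)·9^d.
Divisors of 8: 1, 2, 4, 8; μ(8/d) for each: 0, 0, -1, 1.
Σ = − 9^4 + 9^8 = 43040160.
N = 43040160/8 = 5380020.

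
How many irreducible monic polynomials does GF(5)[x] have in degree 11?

4438920

The number of monic irreducibles of degree 11 over GF(5) is (1/11)·Σ_{d∣11} μ(11/d) 5^d.
Divisors of 11: 1, 11; μ(11/d) for each: -1, 1.
Σ = − 5^1 + 5^11 = 48828120.
N = 48828120/11 = 4438920.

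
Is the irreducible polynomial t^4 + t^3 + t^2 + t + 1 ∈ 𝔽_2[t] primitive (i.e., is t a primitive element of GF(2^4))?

Write f(t) = t^4 + t^3 + t^2 + t + 1.
|GF(2^4)^×| = 2^4 − 1 = 15. Prime factorization: 15 = 3·5.
f is primitive ⇔ t has order 15 in GF(2)[t]/(f), i.e. t^(15/q) ≠ 1 for each prime q | 15.
t^(5) mod f = 1
t^(3) mod f = t^3.
Since t^(5) = 1, the order of t divides 5 < 15; not primitive.

No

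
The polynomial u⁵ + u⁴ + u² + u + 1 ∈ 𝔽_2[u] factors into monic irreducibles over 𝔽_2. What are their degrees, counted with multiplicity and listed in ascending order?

5

Write f(u) = u⁵ + u⁴ + u² + u + 1.
Roots in 𝔽_2: f(0) = 1; f(1) = 1.
Complete factorization: f(u) = (u⁵ + u⁴ + u² + u + 1).
Factor degrees with multiplicity: 5 = 5.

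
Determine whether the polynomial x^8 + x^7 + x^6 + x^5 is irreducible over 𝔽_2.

Write P(x) = x^8 + x^7 + x^6 + x^5.
Check for roots in 𝔽_2: P(0) = 0 → root; P(1) = 0 → root.
P(0) = 0, so (x) divides P(x); P is reducible.

No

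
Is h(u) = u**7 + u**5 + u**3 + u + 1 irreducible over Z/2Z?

Check for roots in Z/2Z: h(0) = 1; h(1) = 1.
No roots, so no linear factors.
Monic irreducibles of degree 2 over GF(2): u**2 + u + 1.
None of them divide h (all give nonzero remainder).
Monic irreducibles of degree 3 over GF(2): u**3 + u + 1, u**3 + u**2 + 1.
None of them divide h (all give nonzero remainder).
No irreducible factor of degree ≤ 3 exists, so h is irreducible over GF(2).

Yes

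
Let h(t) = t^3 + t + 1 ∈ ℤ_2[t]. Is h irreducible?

Yes

Check for roots in ℤ_2: h(0) = 1; h(1) = 1.
No roots. A degree-3 polynomial over a field with no linear factor is irreducible.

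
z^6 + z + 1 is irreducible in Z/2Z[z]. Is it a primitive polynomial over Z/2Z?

Write f(z) = z^6 + z + 1.
|GF(2^6)^×| = 2^6 − 1 = 63. Prime factorization: 63 = 3^2·7.
f is primitive ⇔ z has order 63 in GF(2)[z]/(f), i.e. z^(63/q) ≠ 1 for each prime q | 63.
z^(21) mod f = z^5 + z^4 + z^3 + z + 1.
z^(9) mod f = z^4 + z^3.
None equal 1, so z has full order 63; f is primitive.

Yes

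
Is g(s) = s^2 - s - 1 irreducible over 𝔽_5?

Check for roots in 𝔽_5: g(0) = 4; g(1) = 4; g(2) = 1; g(3) = 0 → root; g(4) = 1.
g(3) = 0, so (s − 3) divides g(s); g is reducible.

No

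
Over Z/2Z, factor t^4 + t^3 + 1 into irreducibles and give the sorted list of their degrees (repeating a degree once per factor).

Write f(t) = t^4 + t^3 + 1.
Roots in Z/2Z: f(0) = 1; f(1) = 1.
Complete factorization: f(t) = (t^4 + t^3 + 1).
Factor degrees with multiplicity: 4 = 4.

4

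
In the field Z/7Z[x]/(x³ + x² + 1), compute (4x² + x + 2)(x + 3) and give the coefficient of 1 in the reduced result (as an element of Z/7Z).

2

Multiply in Z/7Z[x]: (4x² + x + 2)·(x + 3) = 4x³ + 6x² + 5x + 6.
Reduce using x³ ≡ 6x² + 6 (mod x³ + x² + 1).
Reduced: 2x² + 5x + 2.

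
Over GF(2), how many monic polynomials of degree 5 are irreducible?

x^(2^5) − x is the product of all monic irreducibles of degree dividing 5; Möbius inversion gives N = (1/5) Σ μ(5/d)·2^d.
Divisors of 5: 1, 5; μ(5/d) for each: -1, 1.
Σ = − 2^1 + 2^5 = 30.
N = 30/5 = 6.

6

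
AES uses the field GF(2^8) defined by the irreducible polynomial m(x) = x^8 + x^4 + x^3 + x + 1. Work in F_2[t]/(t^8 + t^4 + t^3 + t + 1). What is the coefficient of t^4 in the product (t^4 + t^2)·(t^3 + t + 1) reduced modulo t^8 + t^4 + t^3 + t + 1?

1

Multiply in F_2[t]: (t^4 + t^2)·(t^3 + t + 1) = t^7 + t^4 + t^3 + t^2.
Reduced: t^7 + t^4 + t^3 + t^2.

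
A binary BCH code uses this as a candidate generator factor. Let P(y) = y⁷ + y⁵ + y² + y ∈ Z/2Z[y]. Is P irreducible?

No

Check for roots in Z/2Z: P(0) = 0 → root; P(1) = 0 → root.
P(0) = 0, so (y) divides P(y); P is reducible.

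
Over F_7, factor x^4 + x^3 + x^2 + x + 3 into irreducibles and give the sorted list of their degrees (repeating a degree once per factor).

1, 1, 2

Write f(x) = x^4 + x^3 + x^2 + x + 3.
Linear factors from roots: (x - 1), (x + 3).
Complete factorization: f(x) = (x + 3)·(x - 1)·(x^2 - x - 1).
Factor degrees with multiplicity: 1 + 1 + 2 = 4.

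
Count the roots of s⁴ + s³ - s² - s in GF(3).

Write g(s) = s⁴ + s³ - s² - s.
Evaluate at each of the 3 elements of GF(3):
g(0) = 0 → root; g(1) = 0 → root; g(2) = 0 → root.
Roots: {0, 1, 2}.

3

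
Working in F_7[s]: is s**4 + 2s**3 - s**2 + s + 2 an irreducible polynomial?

Write m(s) = s**4 + 2s**3 - s**2 + s + 2.
Check for roots in F_7: m(0) = 2; m(1) = 5; m(2) = 4; m(3) = 5; m(4) = 3; m(5) = 3; m(6) = 6.
No roots, so no linear factors.
Degree-2 irreducible divisors: test the 21 monic irreducibles of degree 2 over GF(7).
None of them divide m (all give nonzero remainder).
No irreducible factor of degree ≤ 2 exists, so m is irreducible over GF(7).

Yes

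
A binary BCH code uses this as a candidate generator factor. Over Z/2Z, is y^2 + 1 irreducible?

No

Write g(y) = y^2 + 1.
Check for roots in Z/2Z: g(0) = 1; g(1) = 0 → root.
g(1) = 0, so (y − 1) divides g(y); g is reducible.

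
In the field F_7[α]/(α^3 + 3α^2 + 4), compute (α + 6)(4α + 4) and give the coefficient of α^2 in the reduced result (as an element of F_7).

4

Multiply in F_7[α]: (α + 6)·(4α + 4) = 4α^2 + 3.
Reduced: 4α^2 + 3.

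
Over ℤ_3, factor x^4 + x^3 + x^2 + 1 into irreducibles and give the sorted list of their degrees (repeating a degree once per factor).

Write h(x) = x^4 + x^3 + x^2 + 1.
Roots in ℤ_3: h(0) = 1; h(1) = 1; h(2) = 2.
Complete factorization: h(x) = (x^4 + x^3 + x^2 + 1).
Factor degrees with multiplicity: 4 = 4.

4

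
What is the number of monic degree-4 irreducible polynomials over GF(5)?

The number of monic irreducibles of degree 4 over GF(5) is (1/4)·Σ_{d∣4} μ(4/d) 5^d.
Divisors of 4: 1, 2, 4; μ(4/d) for each: 0, -1, 1.
Σ = − 5^2 + 5^4 = 600.
N = 600/4 = 150.

150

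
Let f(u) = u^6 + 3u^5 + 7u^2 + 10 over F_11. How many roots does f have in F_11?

Evaluate at each of the 11 elements of F_11:
f(0) = 10; f(1) = 10; f(2) = 0 → root; f(3) = 2; f(4) = 8; f(5) = 6; f(6) = 0 → root; f(7) = 2; f(8) = 7; f(9) = 6; f(10) = 4.
Roots: {2, 6}.

2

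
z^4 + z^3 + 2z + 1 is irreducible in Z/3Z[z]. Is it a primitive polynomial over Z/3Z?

Write f(z) = z^4 + z^3 + 2z + 1.
|GF(3^4)^×| = 3^4 − 1 = 80. Prime factorization: 80 = 2^4·5.
f is primitive ⇔ z has order 80 in GF(3)[z]/(f), i.e. z^(80/q) ≠ 1 for each prime q | 80.
z^(40) mod f = 1
z^(16) mod f = 2z^2 + z + 1.
Since z^(40) = 1, the order of z divides 40 < 80; not primitive.

No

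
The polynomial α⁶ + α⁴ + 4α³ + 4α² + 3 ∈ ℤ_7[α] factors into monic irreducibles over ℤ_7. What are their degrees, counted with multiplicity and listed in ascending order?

6

Write f(α) = α⁶ + α⁴ + 4α³ + 4α² + 3.
Complete factorization: f(α) = (α⁶ + α⁴ + 4α³ + 4α² + 3).
Factor degrees with multiplicity: 6 = 6.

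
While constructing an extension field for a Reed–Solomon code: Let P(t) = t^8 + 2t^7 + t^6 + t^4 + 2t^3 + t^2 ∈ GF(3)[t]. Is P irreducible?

No

Check for roots in GF(3): P(0) = 0 → root; P(1) = 2; P(2) = 0 → root.
P(0) = 0, so (t) divides P(t); P is reducible.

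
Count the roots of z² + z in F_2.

2

Write g(z) = z² + z.
Evaluate at each of the 2 elements of F_2:
g(0) = 0 → root; g(1) = 0 → root.
Roots: {0, 1}.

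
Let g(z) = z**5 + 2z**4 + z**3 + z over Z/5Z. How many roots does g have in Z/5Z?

3

Evaluate at each of the 5 elements of Z/5Z:
g(0) = 0 → root; g(1) = 0 → root; g(2) = 4; g(3) = 0 → root; g(4) = 4.
Roots: {0, 1, 3}.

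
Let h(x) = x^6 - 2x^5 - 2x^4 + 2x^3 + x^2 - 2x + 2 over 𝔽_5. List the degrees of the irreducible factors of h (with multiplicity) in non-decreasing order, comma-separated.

1, 1, 1, 3

Roots in 𝔽_5: h(0) = 2; h(1) = 0 → root; h(2) = 1; h(3) = 0 → root; h(4) = 4.
Linear factors from roots: (x - 1), (x + 2).
Complete factorization: h(x) = (x - 1)·(x + 2)^2·(x^3 - 2x + 2).
Factor degrees with multiplicity: 1 + 1 + 1 + 3 = 6.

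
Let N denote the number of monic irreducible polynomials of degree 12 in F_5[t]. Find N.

Gauss's count: N_{5}(12) = (1/12) Σ_{d|12} μ(12/d)·5^d.
Divisors of 12: 1, 2, 3, 4, 6, 12; μ(12/d) for each: 0, 1, 0, -1, -1, 1.
Σ = 5^2 − 5^4 − 5^6 + 5^12 = 244124400.
N = 244124400/12 = 20343700.

20343700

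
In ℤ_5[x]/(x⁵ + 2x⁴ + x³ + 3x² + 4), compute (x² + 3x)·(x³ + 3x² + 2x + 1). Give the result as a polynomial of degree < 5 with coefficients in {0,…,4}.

Multiply in ℤ_5[x]: (x² + 3x)·(x³ + 3x² + 2x + 1) = x⁵ + x⁴ + x³ + 2x² + 3x.
Reduce using x⁵ ≡ 3x⁴ + 4x³ + 2x² + 1 (mod x⁵ + 2x⁴ + x³ + 3x² + 4).
Reduced: 4x⁴ + 4x² + 3x + 1.

4x^4 + 4x^2 + 3x + 1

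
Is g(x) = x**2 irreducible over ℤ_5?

Check for roots in ℤ_5: g(0) = 0 → root; g(1) = 1; g(2) = 4; g(3) = 4; g(4) = 1.
g(0) = 0, so (x) divides g(x); g is reducible.

No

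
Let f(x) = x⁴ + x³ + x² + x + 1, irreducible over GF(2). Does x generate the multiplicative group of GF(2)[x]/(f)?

|GF(2^4)^×| = 2^4 − 1 = 15. Prime factorization: 15 = 3·5.
f is primitive ⇔ x has order 15 in GF(2)[x]/(f), i.e. x^(15/q) ≠ 1 for each prime q | 15.
x^(5) mod f = 1
x^(3) mod f = x³.
Since x^(5) = 1, the order of x divides 5 < 15; not primitive.

No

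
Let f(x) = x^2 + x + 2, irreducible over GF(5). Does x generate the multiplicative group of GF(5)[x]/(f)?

|GF(5^2)^×| = 5^2 − 1 = 24. Prime factorization: 24 = 2^3·3.
f is primitive ⇔ x has order 24 in GF(5)[x]/(f), i.e. x^(24/q) ≠ 1 for each prime q | 24.
x^(12) mod f = 4.
x^(8) mod f = 3x + 1.
None equal 1, so x has full order 24; f is primitive.

Yes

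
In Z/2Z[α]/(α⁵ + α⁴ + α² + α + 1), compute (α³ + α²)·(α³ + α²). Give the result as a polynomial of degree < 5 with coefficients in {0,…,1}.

Multiply in Z/2Z[α]: (α³ + α²)·(α³ + α²) = α⁶ + α⁴.
Reduce using α⁵ ≡ α⁴ + α² + α + 1 (mod α⁵ + α⁴ + α² + α + 1).
Reduced: α³ + 1.

α^3 + 1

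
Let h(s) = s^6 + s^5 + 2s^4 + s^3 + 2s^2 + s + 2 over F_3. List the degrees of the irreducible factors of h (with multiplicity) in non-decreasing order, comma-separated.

6

Roots in F_3: h(0) = 2; h(1) = 1; h(2) = 1.
Complete factorization: h(s) = (s^6 + s^5 + 2s^4 + s^3 + 2s^2 + s + 2).
Factor degrees with multiplicity: 6 = 6.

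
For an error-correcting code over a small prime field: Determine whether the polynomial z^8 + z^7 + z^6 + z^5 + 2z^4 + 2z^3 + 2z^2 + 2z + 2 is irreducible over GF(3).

Yes

Write m(z) = z^8 + z^7 + z^6 + z^5 + 2z^4 + 2z^3 + 2z^2 + 2z + 2.
Check for roots in GF(3): m(0) = 2; m(1) = 2; m(2) = 2.
No roots, so no linear factors.
Monic irreducibles of degree 2 over GF(3): z^2 + 1, z^2 + z + 2, z^2 + 2z + 2.
None of them divide m (all give nonzero remainder).
Degree-3 irreducible divisors: test the 8 monic irreducibles of degree 3 over GF(3).
None of them divide m (all give nonzero remainder).
Degree-4 irreducible divisors: test the 18 monic irreducibles of degree 4 over GF(3).
None of them divide m (all give nonzero remainder).
No irreducible factor of degree ≤ 4 exists, so m is irreducible over GF(3).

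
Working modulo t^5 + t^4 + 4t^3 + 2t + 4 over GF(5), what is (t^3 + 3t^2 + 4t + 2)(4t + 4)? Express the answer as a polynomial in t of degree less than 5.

Multiply in GF(5)[t]: (t^3 + 3t^2 + 4t + 2)·(4t + 4) = 4t^4 + t^3 + 3t^2 + 4t + 3.
Reduced: 4t^4 + t^3 + 3t^2 + 4t + 3.

4t^4 + t^3 + 3t^2 + 4t + 3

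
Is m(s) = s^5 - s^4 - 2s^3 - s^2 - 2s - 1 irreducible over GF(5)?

Check for roots in GF(5): m(0) = 4; m(1) = 4; m(2) = 1; m(3) = 2; m(4) = 0 → root.
m(4) = 0, so (s − 4) divides m(s); m is reducible.

No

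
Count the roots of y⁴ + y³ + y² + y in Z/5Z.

4

Write f(y) = y⁴ + y³ + y² + y.
Evaluate at each of the 5 elements of Z/5Z:
f(0) = 0 → root; f(1) = 4; f(2) = 0 → root; f(3) = 0 → root; f(4) = 0 → root.
Roots: {0, 2, 3, 4}.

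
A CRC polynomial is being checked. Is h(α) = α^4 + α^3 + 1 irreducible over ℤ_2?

Yes

Check for roots in ℤ_2: h(0) = 1; h(1) = 1.
No roots, so no linear factors.
Monic irreducibles of degree 2 over GF(2): α^2 + α + 1.
None of them divide h (all give nonzero remainder).
No irreducible factor of degree ≤ 2 exists, so h is irreducible over GF(2).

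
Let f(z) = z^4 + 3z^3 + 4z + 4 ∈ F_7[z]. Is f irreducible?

Check for roots in F_7: f(0) = 4; f(1) = 5; f(2) = 3; f(3) = 3; f(4) = 6; f(5) = 2; f(6) = 5.
No roots, so no linear factors.
Degree-2 irreducible divisors: test the 21 monic irreducibles of degree 2 over GF(7).
None of them divide f (all give nonzero remainder).
No irreducible factor of degree ≤ 2 exists, so f is irreducible over GF(7).

Yes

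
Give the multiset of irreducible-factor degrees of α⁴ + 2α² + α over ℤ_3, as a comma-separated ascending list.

Write h(α) = α⁴ + 2α² + α.
Roots in ℤ_3: h(0) = 0 → root; h(1) = 1; h(2) = 2.
Linear factors from roots: (α).
Complete factorization: h(α) = (α)·(α³ + 2α + 1).
Factor degrees with multiplicity: 1 + 3 = 4.

1, 3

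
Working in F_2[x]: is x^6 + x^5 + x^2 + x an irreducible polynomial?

Write m(x) = x^6 + x^5 + x^2 + x.
Check for roots in F_2: m(0) = 0 → root; m(1) = 0 → root.
m(0) = 0, so (x) divides m(x); m is reducible.

No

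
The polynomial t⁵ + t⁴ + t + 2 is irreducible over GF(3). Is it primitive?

Write f(t) = t⁵ + t⁴ + t + 2.
|GF(3^5)^×| = 3^5 − 1 = 242. Prime factorization: 242 = 2·11^2.
f is primitive ⇔ t has order 242 in GF(3)[t]/(f), i.e. t^(242/q) ≠ 1 for each prime q | 242.
t^(121) mod f = 1
t^(22) mod f = t⁴ + 2t³ + t + 1.
Since t^(121) = 1, the order of t divides 121 < 242; not primitive.

No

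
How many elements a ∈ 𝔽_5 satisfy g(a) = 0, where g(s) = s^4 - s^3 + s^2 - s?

4

Evaluate at each of the 5 elements of 𝔽_5:
g(0) = 0 → root; g(1) = 0 → root; g(2) = 0 → root; g(3) = 0 → root; g(4) = 4.
Roots: {0, 1, 2, 3}.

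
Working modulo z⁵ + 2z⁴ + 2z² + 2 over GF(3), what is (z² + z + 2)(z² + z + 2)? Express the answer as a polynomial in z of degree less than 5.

Multiply in GF(3)[z]: (z² + z + 2)·(z² + z + 2) = z⁴ + 2z³ + 2z² + z + 1.
Reduced: z⁴ + 2z³ + 2z² + z + 1.

z^4 + 2z^3 + 2z^2 + z + 1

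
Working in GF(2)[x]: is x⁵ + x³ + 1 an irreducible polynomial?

Yes

Write f(x) = x⁵ + x³ + 1.
Check for roots in GF(2): f(0) = 1; f(1) = 1.
No roots, so no linear factors.
Monic irreducibles of degree 2 over GF(2): x² + x + 1.
None of them divide f (all give nonzero remainder).
No irreducible factor of degree ≤ 2 exists, so f is irreducible over GF(2).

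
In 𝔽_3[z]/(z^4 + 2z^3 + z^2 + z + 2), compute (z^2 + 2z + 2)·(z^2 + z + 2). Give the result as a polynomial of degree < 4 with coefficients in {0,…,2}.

z^3 + 2z^2 + 2z + 2

Multiply in 𝔽_3[z]: (z^2 + 2z + 2)·(z^2 + z + 2) = z^4 + 1.
Reduce using z^4 ≡ z^3 + 2z^2 + 2z + 1 (mod z^4 + 2z^3 + z^2 + z + 2).
Reduced: z^3 + 2z^2 + 2z + 2.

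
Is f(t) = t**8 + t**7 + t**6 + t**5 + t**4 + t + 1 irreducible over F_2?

Check for roots in F_2: f(0) = 1; f(1) = 1.
No roots, so no linear factors.
Monic irreducibles of degree 2 over GF(2): t**2 + t + 1.
None of them divide f (all give nonzero remainder).
Monic irreducibles of degree 3 over GF(2): t**3 + t + 1, t**3 + t**2 + 1.
None of them divide f (all give nonzero remainder).
Monic irreducibles of degree 4 over GF(2): t**4 + t + 1, t**4 + t**3 + 1, t**4 + t**3 + t**2 + t + 1.
None of them divide f (all give nonzero remainder).
No irreducible factor of degree ≤ 4 exists, so f is irreducible over GF(2).

Yes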